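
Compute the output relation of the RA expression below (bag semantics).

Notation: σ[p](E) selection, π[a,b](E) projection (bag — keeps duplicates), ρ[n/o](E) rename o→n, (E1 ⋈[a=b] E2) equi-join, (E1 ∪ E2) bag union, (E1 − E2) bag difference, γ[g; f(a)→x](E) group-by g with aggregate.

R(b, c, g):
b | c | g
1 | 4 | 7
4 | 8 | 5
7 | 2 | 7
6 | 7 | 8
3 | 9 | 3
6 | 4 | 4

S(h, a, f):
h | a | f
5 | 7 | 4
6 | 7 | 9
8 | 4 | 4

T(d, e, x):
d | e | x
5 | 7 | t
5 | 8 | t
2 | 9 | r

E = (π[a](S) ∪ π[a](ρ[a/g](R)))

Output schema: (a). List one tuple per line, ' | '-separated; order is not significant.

Stepwise |·|:
  S → 3
  π[a](S) → 3
  R → 6
  ρ[a/g](R) → 6
  π[a](ρ[a/g](R)) → 6
  (π[a](S) ∪ π[a](ρ[a/g](R))) → 9

== RESULT ==
a
3
4
4
5
7
7
7
7
8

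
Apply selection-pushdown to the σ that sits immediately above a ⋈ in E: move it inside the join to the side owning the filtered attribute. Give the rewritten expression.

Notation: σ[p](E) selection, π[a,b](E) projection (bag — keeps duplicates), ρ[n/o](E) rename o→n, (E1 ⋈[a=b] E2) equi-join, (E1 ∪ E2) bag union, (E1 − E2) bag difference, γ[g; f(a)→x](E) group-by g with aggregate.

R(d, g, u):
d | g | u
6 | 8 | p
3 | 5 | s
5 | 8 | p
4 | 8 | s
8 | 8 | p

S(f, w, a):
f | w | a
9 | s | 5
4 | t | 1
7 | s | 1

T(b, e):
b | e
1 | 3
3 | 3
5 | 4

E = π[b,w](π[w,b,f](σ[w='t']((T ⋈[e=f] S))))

σ filters on w, owned by the right side.
E' = π[b,w](π[w,b,f]((T ⋈[e=f] σ[w='t'](S))))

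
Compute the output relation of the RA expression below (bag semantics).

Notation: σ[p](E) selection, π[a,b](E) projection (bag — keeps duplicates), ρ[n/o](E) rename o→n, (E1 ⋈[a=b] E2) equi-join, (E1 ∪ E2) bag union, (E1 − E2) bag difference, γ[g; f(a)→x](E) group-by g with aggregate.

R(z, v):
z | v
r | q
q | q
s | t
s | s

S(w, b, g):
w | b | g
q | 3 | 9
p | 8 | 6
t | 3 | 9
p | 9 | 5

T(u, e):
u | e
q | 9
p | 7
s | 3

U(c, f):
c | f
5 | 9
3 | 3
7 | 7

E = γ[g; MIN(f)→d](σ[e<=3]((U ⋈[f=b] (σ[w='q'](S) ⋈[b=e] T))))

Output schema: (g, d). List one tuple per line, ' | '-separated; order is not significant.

Row counts bottom-up:
  U → 3
  S → 4
  σ[w='q'](S) → 1
  T → 3
  (σ[w='q'](S) ⋈[b=e] T) → 1
  (U ⋈[f=b] (σ[w='q'](S) ⋈[b=e] T)) → 1
  σ[e<=3]((U ⋈[f=b] (σ[w='q'](S) ⋈[b=e] T))) → 1
  γ[g; MIN(f)→d](σ[e<=3]((U ⋈[f=b] (σ[w='q'](S) ⋈[b=e] T)))) → 1

== RESULT ==
g | d
9 | 3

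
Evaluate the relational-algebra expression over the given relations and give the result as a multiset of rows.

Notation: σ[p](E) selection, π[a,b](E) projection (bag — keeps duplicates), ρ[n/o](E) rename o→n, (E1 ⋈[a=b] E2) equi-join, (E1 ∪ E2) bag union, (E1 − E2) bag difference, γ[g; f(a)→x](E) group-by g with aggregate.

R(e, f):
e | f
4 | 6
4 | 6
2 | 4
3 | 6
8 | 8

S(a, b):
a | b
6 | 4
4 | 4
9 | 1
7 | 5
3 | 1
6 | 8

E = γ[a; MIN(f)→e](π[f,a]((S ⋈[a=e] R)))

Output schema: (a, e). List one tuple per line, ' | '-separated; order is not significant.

Row counts bottom-up:
  S → 6
  R → 5
  (S ⋈[a=e] R) → 3
  π[f,a]((S ⋈[a=e] R)) → 3
  γ[a; MIN(f)→e](π[f,a]((S ⋈[a=e] R))) → 2

== RESULT ==
a | e
3 | 6
4 | 6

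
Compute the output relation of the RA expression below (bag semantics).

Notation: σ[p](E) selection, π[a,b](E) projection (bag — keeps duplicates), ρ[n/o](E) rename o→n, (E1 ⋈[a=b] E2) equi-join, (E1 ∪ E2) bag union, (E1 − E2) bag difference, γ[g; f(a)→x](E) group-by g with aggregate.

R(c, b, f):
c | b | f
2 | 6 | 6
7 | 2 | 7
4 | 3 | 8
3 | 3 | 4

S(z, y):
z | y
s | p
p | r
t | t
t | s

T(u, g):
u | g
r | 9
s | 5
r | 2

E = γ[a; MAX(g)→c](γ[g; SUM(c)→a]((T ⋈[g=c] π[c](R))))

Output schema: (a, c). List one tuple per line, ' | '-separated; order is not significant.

Subexpression sizes:
  T → 3
  R → 4
  π[c](R) → 4
  (T ⋈[g=c] π[c](R)) → 1
  γ[g; SUM(c)→a]((T ⋈[g=c] π[c](R))) → 1
  γ[a; MAX(g)→c](γ[g; SUM(c)→a]((T ⋈[g=c] π[c](R)))) → 1

== RESULT ==
a | c
2 | 2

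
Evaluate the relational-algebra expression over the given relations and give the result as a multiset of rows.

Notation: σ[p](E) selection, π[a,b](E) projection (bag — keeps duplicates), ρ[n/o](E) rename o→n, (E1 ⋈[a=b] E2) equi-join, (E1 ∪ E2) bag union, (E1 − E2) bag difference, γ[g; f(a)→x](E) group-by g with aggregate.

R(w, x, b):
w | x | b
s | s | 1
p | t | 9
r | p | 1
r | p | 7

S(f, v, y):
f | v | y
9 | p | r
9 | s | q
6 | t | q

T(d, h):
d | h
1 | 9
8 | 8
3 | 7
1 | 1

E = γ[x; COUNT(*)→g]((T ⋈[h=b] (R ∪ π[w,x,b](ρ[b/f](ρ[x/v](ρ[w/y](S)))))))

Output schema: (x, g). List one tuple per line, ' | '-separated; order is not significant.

Subexpression sizes:
  T → 4
  R → 4
  S → 3
  ρ[w/y](S) → 3
  ρ[x/v](ρ[w/y](S)) → 3
  ρ[b/f](ρ[x/v](ρ[w/y](S))) → 3
  π[w,x,b](ρ[b/f](ρ[x/v](ρ[w/y](S)))) → 3
  (R ∪ π[w,x,b](ρ[b/f](ρ[x/v](ρ[w/y](S))))) → 7
  (T ⋈[h=b] (R ∪ π[w,x,b](ρ[b/f](ρ[x/v](ρ[w/y](S)))))) → 6
  γ[x; COUNT(*)→g]((T ⋈[h=b] (R ∪ π[w,x,b](ρ[b/f](ρ[x/v](ρ[w/y](S))))))) → 3

== RESULT ==
x | g
p | 3
s | 2
t | 1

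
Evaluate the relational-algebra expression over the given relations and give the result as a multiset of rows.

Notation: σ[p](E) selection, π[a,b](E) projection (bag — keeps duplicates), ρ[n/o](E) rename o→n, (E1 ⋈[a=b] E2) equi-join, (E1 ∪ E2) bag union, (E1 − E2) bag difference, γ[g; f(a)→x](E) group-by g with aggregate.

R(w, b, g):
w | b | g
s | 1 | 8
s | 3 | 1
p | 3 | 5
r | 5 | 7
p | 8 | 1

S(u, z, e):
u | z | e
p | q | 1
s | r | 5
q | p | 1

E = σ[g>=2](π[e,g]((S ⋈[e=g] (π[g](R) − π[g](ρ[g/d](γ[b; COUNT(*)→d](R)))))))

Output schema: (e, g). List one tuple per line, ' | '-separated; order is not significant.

Per-node cardinality:
  S → 3
  R → 5
  π[g](R) → 5
  R → 5
  γ[b; COUNT(*)→d](R) → 4
  ρ[g/d](γ[b; COUNT(*)→d](R)) → 4
  π[g](ρ[g/d](γ[b; COUNT(*)→d](R))) → 4
  (π[g](R) − π[g](ρ[g/d](γ[b; COUNT(*)→d](R)))) → 3
  (S ⋈[e=g] (π[g](R) − π[g](ρ[g/d](γ[b; COUNT(*)→d](R))))) → 1
  π[e,g]((S ⋈[e=g] (π[g](R) − π[g](ρ[g/d](γ[b; COUNT(*)→d](R)))))) → 1
  σ[g>=2](π[e,g]((S ⋈[e=g] (π[g](R) − π[g](ρ[g/d](γ[b; COUNT(*)→d](R))))))) → 1

== RESULT ==
e | g
5 | 5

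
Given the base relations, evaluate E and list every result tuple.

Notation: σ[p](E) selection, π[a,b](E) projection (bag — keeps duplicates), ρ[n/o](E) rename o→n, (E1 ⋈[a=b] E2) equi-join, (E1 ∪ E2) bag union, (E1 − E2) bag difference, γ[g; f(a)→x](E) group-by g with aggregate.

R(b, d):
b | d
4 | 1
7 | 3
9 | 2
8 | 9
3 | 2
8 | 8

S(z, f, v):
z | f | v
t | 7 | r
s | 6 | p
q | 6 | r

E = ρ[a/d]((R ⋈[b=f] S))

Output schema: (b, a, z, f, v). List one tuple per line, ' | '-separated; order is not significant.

Subexpression sizes:
  R → 6
  S → 3
  (R ⋈[b=f] S) → 1
  ρ[a/d]((R ⋈[b=f] S)) → 1

== RESULT ==
b | a | z | f | v
7 | 3 | t | 7 | r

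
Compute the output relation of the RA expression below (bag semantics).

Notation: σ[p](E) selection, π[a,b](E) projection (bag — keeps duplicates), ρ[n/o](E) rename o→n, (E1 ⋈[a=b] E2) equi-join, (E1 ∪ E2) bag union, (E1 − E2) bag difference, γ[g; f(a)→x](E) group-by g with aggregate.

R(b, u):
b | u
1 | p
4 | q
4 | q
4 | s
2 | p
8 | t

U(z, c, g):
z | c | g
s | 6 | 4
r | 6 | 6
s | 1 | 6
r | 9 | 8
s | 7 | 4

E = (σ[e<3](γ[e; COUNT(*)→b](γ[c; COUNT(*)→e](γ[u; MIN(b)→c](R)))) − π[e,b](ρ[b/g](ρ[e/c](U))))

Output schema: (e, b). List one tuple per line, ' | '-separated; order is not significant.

Per-node cardinality:
  R → 6
  γ[u; MIN(b)→c](R) → 4
  γ[c; COUNT(*)→e](γ[u; MIN(b)→c](R)) → 3
  γ[e; COUNT(*)→b](γ[c; COUNT(*)→e](γ[u; MIN(b)→c](R))) → 2
  σ[e<3](γ[e; COUNT(*)→b](γ[c; COUNT(*)→e](γ[u; MIN(b)→c](R)))) → 2
  U → 5
  ρ[e/c](U) → 5
  ρ[b/g](ρ[e/c](U)) → 5
  π[e,b](ρ[b/g](ρ[e/c](U))) → 5
  (σ[e<3](γ[e; COUNT(*)→b](γ[c; COUNT(*)→e](γ[u; MIN(b)→c](R)))) − π[e,b](ρ[b/g](ρ[e/c](U)))) → 2

== RESULT ==
e | b
1 | 2
2 | 1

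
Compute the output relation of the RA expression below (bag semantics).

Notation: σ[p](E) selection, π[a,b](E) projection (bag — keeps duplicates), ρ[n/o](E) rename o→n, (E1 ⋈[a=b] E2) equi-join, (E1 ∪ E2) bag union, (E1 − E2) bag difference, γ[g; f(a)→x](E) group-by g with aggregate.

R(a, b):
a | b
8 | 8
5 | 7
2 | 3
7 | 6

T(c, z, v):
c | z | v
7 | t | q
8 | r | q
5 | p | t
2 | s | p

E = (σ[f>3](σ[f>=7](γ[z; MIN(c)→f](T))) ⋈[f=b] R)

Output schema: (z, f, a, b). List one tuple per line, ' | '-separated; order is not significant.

Stepwise |·|:
  T → 4
  γ[z; MIN(c)→f](T) → 4
  σ[f>=7](γ[z; MIN(c)→f](T)) → 2
  σ[f>3](σ[f>=7](γ[z; MIN(c)→f](T))) → 2
  R → 4
  (σ[f>3](σ[f>=7](γ[z; MIN(c)→f](T))) ⋈[f=b] R) → 2

== RESULT ==
z | f | a | b
r | 8 | 8 | 8
t | 7 | 5 | 7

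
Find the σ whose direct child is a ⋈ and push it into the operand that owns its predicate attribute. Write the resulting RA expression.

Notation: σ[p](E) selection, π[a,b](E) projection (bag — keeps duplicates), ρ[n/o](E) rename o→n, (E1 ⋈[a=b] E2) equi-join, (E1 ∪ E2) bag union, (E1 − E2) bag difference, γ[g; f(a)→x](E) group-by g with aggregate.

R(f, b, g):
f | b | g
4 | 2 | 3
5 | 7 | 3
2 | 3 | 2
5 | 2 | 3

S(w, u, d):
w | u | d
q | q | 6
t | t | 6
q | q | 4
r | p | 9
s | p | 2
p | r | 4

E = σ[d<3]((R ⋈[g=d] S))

σ filters on d, owned by the right side.
E' = (R ⋈[g=d] σ[d<3](S))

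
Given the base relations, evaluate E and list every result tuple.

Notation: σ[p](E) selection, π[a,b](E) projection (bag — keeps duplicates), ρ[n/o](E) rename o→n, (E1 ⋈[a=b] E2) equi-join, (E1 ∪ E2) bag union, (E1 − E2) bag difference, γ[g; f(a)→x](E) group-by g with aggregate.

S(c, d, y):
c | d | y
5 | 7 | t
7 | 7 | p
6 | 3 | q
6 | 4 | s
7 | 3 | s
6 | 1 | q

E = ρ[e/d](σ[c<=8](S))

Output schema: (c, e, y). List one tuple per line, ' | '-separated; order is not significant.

Stepwise |·|:
  S → 6
  σ[c<=8](S) → 6
  ρ[e/d](σ[c<=8](S)) → 6

== RESULT ==
c | e | y
5 | 7 | t
6 | 1 | q
6 | 3 | q
6 | 4 | s
7 | 3 | s
7 | 7 | p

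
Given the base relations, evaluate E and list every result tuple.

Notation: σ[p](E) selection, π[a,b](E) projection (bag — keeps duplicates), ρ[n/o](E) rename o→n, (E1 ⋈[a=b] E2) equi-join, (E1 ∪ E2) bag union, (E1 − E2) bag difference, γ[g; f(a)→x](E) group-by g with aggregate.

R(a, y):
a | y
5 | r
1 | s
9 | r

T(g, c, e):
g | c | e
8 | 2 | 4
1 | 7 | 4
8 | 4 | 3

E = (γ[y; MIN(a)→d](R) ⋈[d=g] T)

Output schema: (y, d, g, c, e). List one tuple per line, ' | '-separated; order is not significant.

Row counts bottom-up:
  R → 3
  γ[y; MIN(a)→d](R) → 2
  T → 3
  (γ[y; MIN(a)→d](R) ⋈[d=g] T) → 1

== RESULT ==
y | d | g | c | e
s | 1 | 1 | 7 | 4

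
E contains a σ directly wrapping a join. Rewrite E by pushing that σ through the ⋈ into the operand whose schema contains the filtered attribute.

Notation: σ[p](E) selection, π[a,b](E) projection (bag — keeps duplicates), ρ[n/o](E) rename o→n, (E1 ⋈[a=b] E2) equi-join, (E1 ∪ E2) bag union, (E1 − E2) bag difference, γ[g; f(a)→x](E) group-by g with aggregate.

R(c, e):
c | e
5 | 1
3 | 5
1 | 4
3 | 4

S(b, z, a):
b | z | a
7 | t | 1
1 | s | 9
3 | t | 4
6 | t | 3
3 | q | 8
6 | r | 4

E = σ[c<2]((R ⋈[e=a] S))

σ filters on c, owned by the left side.
E' = (σ[c<2](R) ⋈[e=a] S)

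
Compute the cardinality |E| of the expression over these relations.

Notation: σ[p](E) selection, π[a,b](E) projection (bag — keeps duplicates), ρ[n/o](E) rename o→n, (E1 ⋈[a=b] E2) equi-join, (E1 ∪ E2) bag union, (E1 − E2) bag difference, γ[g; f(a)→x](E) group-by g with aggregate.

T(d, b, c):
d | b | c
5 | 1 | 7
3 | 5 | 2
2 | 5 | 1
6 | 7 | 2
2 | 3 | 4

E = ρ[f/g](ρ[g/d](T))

Stepwise |·|:
  T → 5
  ρ[g/d](T) → 5
  ρ[f/g](ρ[g/d](T)) → 5

|E| = 5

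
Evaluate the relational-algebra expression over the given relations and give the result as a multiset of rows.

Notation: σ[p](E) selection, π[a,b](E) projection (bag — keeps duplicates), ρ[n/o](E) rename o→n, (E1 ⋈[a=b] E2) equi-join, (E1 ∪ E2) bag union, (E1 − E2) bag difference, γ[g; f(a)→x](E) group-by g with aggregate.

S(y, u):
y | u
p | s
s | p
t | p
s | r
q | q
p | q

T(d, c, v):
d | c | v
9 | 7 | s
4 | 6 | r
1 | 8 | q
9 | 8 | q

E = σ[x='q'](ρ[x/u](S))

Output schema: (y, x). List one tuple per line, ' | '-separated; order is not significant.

Subexpression sizes:
  S → 6
  ρ[x/u](S) → 6
  σ[x='q'](ρ[x/u](S)) → 2

== RESULT ==
y | x
p | q
q | q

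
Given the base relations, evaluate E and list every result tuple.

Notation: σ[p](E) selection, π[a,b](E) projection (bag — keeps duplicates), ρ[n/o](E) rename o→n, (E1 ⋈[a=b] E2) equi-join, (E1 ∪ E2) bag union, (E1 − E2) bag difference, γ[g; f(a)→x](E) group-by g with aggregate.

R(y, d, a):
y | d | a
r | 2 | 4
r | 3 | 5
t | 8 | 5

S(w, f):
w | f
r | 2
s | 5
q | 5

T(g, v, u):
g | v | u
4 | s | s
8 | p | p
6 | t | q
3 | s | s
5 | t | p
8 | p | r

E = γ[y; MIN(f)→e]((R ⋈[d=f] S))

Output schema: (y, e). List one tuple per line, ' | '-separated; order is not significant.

Per-node cardinality:
  R → 3
  S → 3
  (R ⋈[d=f] S) → 1
  γ[y; MIN(f)→e]((R ⋈[d=f] S)) → 1

== RESULT ==
y | e
r | 2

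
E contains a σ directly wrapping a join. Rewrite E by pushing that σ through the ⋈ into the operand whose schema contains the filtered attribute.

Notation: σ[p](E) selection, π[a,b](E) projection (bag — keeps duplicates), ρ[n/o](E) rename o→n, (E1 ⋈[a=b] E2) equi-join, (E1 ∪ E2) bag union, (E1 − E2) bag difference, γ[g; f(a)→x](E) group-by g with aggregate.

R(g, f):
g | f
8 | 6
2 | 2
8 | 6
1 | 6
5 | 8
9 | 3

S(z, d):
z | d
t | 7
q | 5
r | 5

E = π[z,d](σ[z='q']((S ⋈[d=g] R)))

σ filters on z, owned by the left side.
E' = π[z,d]((σ[z='q'](S) ⋈[d=g] R))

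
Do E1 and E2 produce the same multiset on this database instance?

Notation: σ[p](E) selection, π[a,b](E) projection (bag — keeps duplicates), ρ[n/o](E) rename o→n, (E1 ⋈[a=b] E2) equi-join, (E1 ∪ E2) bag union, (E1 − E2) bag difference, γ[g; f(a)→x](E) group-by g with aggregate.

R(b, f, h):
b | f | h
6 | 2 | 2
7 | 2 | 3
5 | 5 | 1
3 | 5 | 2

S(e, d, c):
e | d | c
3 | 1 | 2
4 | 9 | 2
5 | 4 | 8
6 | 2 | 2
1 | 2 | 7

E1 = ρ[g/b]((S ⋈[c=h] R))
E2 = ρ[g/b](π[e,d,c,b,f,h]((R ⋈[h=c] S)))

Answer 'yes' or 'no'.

E1 row counts bottom-up:
  S → 5
  R → 4
  (S ⋈[c=h] R) → 6
  ρ[g/b]((S ⋈[c=h] R)) → 6
E2 row counts bottom-up:
  R → 4
  S → 5
  (R ⋈[h=c] S) → 6
  π[e,d,c,b,f,h]((R ⋈[h=c] S)) → 6
  ρ[g/b](π[e,d,c,b,f,h]((R ⋈[h=c] S))) → 6

E1 and E2 produce the same multiset:
e | d | c | g | f | h
3 | 1 | 2 | 3 | 5 | 2
3 | 1 | 2 | 6 | 2 | 2
4 | 9 | 2 | 3 | 5 | 2
4 | 9 | 2 | 6 | 2 | 2
6 | 2 | 2 | 3 | 5 | 2
6 | 2 | 2 | 6 | 2 | 2

yes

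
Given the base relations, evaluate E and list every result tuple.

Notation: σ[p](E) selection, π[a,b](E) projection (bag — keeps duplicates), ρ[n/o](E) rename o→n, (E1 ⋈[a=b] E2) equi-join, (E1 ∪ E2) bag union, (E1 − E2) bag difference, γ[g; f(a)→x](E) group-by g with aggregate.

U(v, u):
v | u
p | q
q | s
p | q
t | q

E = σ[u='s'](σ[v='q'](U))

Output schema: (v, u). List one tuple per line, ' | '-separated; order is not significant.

Row counts bottom-up:
  U → 4
  σ[v='q'](U) → 1
  σ[u='s'](σ[v='q'](U)) → 1

== RESULT ==
v | u
q | s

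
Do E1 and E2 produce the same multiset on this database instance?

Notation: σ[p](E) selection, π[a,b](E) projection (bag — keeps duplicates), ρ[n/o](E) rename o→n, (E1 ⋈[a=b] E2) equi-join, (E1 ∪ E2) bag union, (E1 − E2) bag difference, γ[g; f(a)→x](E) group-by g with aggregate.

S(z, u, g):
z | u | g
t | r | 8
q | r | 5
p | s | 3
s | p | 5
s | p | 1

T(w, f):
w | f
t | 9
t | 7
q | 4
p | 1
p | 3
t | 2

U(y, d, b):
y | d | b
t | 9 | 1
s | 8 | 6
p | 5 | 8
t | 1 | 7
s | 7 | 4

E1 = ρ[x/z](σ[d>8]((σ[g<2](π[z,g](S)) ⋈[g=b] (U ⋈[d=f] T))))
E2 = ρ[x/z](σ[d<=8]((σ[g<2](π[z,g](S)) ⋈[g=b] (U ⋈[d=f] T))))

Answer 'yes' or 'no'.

E1 row counts bottom-up:
  S → 5
  π[z,g](S) → 5
  σ[g<2](π[z,g](S)) → 1
  U → 5
  T → 6
  (U ⋈[d=f] T) → 3
  (σ[g<2](π[z,g](S)) ⋈[g=b] (U ⋈[d=f] T)) → 1
  σ[d>8]((σ[g<2](π[z,g](S)) ⋈[g=b] (U ⋈[d=f] T))) → 1
  ρ[x/z](σ[d>8]((σ[g<2](π[z,g](S)) ⋈[g=b] (U ⋈[d=f] T)))) → 1
E2 row counts bottom-up:
  S → 5
  π[z,g](S) → 5
  σ[g<2](π[z,g](S)) → 1
  U → 5
  T → 6
  (U ⋈[d=f] T) → 3
  (σ[g<2](π[z,g](S)) ⋈[g=b] (U ⋈[d=f] T)) → 1
  σ[d<=8]((σ[g<2](π[z,g](S)) ⋈[g=b] (U ⋈[d=f] T))) → 0
  ρ[x/z](σ[d<=8]((σ[g<2](π[z,g](S)) ⋈[g=b] (U ⋈[d=f] T)))) → 0

E1 result:
x | g | y | d | b | w | f
s | 1 | t | 9 | 1 | t | 9
E2 result:
x | g | y | d | b | w | f
(0 rows)
Witness: ('s', 1, 't', 9, 1, 't', 9) appears 1× in E1 but 0× in E2.

no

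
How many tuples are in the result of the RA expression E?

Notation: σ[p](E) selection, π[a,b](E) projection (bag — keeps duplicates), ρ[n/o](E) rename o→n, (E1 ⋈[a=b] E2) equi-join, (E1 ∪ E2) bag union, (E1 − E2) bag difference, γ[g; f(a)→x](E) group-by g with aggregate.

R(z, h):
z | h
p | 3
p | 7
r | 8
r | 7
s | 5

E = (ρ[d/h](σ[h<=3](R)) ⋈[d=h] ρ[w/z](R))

Per-node cardinality:
  R → 5
  σ[h<=3](R) → 1
  ρ[d/h](σ[h<=3](R)) → 1
  R → 5
  ρ[w/z](R) → 5
  (ρ[d/h](σ[h<=3](R)) ⋈[d=h] ρ[w/z](R)) → 1

|E| = 1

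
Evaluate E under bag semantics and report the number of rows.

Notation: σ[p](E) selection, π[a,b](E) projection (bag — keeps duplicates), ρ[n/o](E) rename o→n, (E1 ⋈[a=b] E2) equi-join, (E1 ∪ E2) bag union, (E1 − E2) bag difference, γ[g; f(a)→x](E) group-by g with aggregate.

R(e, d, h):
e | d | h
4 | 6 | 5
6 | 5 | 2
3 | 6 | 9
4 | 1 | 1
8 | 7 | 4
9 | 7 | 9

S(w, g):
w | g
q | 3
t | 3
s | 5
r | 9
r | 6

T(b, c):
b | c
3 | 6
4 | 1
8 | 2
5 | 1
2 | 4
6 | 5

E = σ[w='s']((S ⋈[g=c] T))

Stepwise |·|:
  S → 5
  T → 6
  (S ⋈[g=c] T) → 2
  σ[w='s']((S ⋈[g=c] T)) → 1

|E| = 1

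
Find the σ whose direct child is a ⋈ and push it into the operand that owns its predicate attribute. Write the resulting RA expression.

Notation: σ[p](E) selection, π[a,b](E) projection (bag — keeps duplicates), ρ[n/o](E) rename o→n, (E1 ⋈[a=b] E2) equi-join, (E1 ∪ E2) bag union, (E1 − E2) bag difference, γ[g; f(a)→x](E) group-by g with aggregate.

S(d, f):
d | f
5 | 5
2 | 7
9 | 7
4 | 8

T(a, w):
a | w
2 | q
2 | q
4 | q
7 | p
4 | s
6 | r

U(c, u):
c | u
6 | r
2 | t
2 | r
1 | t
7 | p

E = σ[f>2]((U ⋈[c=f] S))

σ filters on f, owned by the right side.
E' = (U ⋈[c=f] σ[f>2](S))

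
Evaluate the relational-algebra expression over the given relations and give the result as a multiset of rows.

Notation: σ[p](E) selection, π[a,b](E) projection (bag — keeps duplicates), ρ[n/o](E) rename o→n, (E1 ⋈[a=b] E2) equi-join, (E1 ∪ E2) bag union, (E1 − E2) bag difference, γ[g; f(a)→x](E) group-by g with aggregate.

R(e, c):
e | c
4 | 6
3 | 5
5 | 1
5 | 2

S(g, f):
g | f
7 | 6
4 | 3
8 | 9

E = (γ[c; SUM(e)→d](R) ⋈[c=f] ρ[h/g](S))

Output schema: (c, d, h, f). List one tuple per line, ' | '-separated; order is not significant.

Per-node cardinality:
  R → 4
  γ[c; SUM(e)→d](R) → 4
  S → 3
  ρ[h/g](S) → 3
  (γ[c; SUM(e)→d](R) ⋈[c=f] ρ[h/g](S)) → 1

== RESULT ==
c | d | h | f
6 | 4 | 7 | 6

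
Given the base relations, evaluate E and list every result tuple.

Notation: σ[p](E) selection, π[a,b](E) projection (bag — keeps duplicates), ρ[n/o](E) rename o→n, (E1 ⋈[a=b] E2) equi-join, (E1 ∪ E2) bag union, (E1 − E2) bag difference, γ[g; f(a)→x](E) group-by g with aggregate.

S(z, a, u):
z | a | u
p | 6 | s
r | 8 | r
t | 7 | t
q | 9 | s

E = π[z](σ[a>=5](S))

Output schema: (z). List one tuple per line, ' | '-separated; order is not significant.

Subexpression sizes:
  S → 4
  σ[a>=5](S) → 4
  π[z](σ[a>=5](S)) → 4

== RESULT ==
z
p
q
r
t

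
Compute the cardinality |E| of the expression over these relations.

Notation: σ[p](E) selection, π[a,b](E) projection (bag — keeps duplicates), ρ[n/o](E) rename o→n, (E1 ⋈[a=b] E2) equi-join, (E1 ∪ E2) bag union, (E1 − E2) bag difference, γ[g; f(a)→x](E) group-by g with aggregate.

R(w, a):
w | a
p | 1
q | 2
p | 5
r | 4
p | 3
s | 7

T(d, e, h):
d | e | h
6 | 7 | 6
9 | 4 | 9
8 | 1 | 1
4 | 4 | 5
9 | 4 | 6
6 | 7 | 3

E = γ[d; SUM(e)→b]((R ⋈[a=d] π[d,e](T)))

Subexpression sizes:
  R → 6
  T → 6
  π[d,e](T) → 6
  (R ⋈[a=d] π[d,e](T)) → 1
  γ[d; SUM(e)→b]((R ⋈[a=d] π[d,e](T))) → 1

|E| = 1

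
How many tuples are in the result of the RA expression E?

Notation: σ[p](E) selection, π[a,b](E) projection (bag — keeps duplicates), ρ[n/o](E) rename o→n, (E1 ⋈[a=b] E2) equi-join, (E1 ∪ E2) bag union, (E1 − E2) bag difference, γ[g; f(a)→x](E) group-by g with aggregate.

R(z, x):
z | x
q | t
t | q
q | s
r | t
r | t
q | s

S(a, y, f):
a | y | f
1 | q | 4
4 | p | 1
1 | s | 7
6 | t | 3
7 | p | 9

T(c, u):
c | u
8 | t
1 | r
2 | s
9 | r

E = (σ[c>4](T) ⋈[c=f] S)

Stepwise |·|:
  T → 4
  σ[c>4](T) → 2
  S → 5
  (σ[c>4](T) ⋈[c=f] S) → 1

|E| = 1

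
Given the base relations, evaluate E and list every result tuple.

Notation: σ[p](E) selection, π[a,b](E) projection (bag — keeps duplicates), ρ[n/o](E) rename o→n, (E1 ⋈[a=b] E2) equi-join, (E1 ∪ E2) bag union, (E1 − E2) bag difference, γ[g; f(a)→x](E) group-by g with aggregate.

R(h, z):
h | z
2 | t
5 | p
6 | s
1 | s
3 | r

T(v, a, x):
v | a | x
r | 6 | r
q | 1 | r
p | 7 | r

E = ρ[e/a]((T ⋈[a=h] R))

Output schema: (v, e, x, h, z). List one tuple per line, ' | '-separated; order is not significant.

Subexpression sizes:
  T → 3
  R → 5
  (T ⋈[a=h] R) → 2
  ρ[e/a]((T ⋈[a=h] R)) → 2

== RESULT ==
v | e | x | h | z
q | 1 | r | 1 | s
r | 6 | r | 6 | s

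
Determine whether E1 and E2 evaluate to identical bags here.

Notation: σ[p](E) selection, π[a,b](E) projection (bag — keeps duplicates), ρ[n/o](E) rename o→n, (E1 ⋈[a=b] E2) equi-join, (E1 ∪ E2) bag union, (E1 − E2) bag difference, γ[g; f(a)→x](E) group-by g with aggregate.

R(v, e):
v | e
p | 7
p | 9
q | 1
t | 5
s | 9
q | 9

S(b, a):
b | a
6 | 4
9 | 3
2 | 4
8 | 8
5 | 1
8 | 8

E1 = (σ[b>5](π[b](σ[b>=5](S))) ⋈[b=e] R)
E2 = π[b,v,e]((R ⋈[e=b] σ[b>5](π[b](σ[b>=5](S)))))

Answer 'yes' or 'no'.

E1 per-node cardinality:
  S → 6
  σ[b>=5](S) → 5
  π[b](σ[b>=5](S)) → 5
  σ[b>5](π[b](σ[b>=5](S))) → 4
  R → 6
  (σ[b>5](π[b](σ[b>=5](S))) ⋈[b=e] R) → 3
E2 per-node cardinality:
  R → 6
  S → 6
  σ[b>=5](S) → 5
  π[b](σ[b>=5](S)) → 5
  σ[b>5](π[b](σ[b>=5](S))) → 4
  (R ⋈[e=b] σ[b>5](π[b](σ[b>=5](S)))) → 3
  π[b,v,e]((R ⋈[e=b] σ[b>5](π[b](σ[b>=5](S))))) → 3

E1 and E2 produce the same multiset:
b | v | e
9 | p | 9
9 | q | 9
9 | s | 9

yes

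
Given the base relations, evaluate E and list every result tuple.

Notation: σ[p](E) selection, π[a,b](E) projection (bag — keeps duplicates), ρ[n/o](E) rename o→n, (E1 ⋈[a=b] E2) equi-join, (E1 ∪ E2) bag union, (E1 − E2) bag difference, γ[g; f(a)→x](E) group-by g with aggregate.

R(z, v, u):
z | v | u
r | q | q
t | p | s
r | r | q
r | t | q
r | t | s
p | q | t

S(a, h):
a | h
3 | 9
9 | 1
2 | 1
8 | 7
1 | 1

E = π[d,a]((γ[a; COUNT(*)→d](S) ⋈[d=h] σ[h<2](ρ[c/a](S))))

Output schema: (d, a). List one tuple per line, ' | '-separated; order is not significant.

Stepwise |·|:
  S → 5
  γ[a; COUNT(*)→d](S) → 5
  S → 5
  ρ[c/a](S) → 5
  σ[h<2](ρ[c/a](S)) → 3
  (γ[a; COUNT(*)→d](S) ⋈[d=h] σ[h<2](ρ[c/a](S))) → 15
  π[d,a]((γ[a; COUNT(*)→d](S) ⋈[d=h] σ[h<2](ρ[c/a](S)))) → 15

== RESULT ==
d | a
1 | 1
1 | 1
1 | 1
1 | 2
1 | 2
1 | 2
1 | 3
1 | 3
1 | 3
1 | 8
1 | 8
1 | 8
1 | 9
1 | 9
1 | 9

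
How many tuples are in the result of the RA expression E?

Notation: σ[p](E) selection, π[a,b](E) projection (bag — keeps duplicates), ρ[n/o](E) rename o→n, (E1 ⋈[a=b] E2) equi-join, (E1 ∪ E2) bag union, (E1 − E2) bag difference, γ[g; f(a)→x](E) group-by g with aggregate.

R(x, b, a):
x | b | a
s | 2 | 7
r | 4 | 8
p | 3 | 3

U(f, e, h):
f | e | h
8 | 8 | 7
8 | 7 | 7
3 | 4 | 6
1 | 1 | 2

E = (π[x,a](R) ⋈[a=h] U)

Per-node cardinality:
  R → 3
  π[x,a](R) → 3
  U → 4
  (π[x,a](R) ⋈[a=h] U) → 2

|E| = 2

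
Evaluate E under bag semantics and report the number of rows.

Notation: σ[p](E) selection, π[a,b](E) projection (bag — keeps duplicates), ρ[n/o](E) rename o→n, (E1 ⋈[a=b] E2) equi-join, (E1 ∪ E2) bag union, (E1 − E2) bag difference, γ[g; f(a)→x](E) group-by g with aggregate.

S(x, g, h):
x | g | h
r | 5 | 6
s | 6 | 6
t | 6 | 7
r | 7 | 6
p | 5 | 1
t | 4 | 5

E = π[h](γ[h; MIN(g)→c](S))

Row counts bottom-up:
  S → 6
  γ[h; MIN(g)→c](S) → 4
  π[h](γ[h; MIN(g)→c](S)) → 4

|E| = 4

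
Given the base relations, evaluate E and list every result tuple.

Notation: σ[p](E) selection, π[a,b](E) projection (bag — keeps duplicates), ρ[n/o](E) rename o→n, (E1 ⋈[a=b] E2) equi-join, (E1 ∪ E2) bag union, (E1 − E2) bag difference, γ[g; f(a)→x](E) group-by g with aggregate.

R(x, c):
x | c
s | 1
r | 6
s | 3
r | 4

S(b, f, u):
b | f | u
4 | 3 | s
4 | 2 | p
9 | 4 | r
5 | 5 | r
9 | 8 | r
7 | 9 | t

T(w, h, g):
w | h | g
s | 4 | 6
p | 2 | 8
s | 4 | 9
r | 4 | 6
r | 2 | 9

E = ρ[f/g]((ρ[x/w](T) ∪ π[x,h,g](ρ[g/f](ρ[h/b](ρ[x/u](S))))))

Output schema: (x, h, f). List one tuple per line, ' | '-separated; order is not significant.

Subexpression sizes:
  T → 5
  ρ[x/w](T) → 5
  S → 6
  ρ[x/u](S) → 6
  ρ[h/b](ρ[x/u](S)) → 6
  ρ[g/f](ρ[h/b](ρ[x/u](S))) → 6
  π[x,h,g](ρ[g/f](ρ[h/b](ρ[x/u](S)))) → 6
  (ρ[x/w](T) ∪ π[x,h,g](ρ[g/f](ρ[h/b](ρ[x/u](S))))) → 11
  ρ[f/g]((ρ[x/w](T) ∪ π[x,h,g](ρ[g/f](ρ[h/b](ρ[x/u](S)))))) → 11

== RESULT ==
x | h | f
p | 2 | 8
p | 4 | 2
r | 2 | 9
r | 4 | 6
r | 5 | 5
r | 9 | 4
r | 9 | 8
s | 4 | 3
s | 4 | 6
s | 4 | 9
t | 7 | 9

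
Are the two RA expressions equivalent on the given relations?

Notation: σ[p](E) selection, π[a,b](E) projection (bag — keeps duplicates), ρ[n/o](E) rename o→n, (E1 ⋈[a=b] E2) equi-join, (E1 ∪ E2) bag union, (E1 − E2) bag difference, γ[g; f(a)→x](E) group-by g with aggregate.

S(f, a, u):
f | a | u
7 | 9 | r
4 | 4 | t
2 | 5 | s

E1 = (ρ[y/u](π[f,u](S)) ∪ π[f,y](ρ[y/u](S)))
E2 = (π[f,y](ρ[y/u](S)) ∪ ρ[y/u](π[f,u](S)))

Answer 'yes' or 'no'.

E1 subexpression sizes:
  S → 3
  π[f,u](S) → 3
  ρ[y/u](π[f,u](S)) → 3
  S → 3
  ρ[y/u](S) → 3
  π[f,y](ρ[y/u](S)) → 3
  (ρ[y/u](π[f,u](S)) ∪ π[f,y](ρ[y/u](S))) → 6
E2 subexpression sizes:
  S → 3
  ρ[y/u](S) → 3
  π[f,y](ρ[y/u](S)) → 3
  S → 3
  π[f,u](S) → 3
  ρ[y/u](π[f,u](S)) → 3
  (π[f,y](ρ[y/u](S)) ∪ ρ[y/u](π[f,u](S))) → 6

E1 and E2 produce the same multiset:
f | y
2 | s
2 | s
4 | t
4 | t
7 | r
7 | r

yes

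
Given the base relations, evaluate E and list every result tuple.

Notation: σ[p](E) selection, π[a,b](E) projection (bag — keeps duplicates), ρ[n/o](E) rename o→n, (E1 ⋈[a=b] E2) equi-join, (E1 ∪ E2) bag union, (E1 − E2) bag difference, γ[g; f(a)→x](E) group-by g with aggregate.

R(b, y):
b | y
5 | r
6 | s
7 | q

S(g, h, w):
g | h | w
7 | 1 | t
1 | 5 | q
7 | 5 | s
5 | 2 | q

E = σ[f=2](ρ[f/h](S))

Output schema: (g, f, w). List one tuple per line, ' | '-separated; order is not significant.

Per-node cardinality:
  S → 4
  ρ[f/h](S) → 4
  σ[f=2](ρ[f/h](S)) → 1

== RESULT ==
g | f | w
5 | 2 | q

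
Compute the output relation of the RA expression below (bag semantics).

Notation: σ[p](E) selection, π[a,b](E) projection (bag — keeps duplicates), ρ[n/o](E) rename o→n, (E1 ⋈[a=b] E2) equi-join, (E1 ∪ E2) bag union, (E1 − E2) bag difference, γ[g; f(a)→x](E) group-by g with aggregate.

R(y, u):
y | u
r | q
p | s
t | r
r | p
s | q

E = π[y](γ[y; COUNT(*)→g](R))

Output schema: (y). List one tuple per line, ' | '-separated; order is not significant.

Subexpression sizes:
  R → 5
  γ[y; COUNT(*)→g](R) → 4
  π[y](γ[y; COUNT(*)→g](R)) → 4

== RESULT ==
y
p
r
s
t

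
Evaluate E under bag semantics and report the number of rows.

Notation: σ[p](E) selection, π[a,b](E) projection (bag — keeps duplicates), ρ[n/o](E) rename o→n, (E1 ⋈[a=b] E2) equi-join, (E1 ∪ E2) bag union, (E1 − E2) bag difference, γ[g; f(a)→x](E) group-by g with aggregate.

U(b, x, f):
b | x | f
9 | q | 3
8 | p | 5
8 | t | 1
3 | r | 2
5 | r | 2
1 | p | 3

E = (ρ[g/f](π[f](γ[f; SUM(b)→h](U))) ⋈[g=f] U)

Stepwise |·|:
  U → 6
  γ[f; SUM(b)→h](U) → 4
  π[f](γ[f; SUM(b)→h](U)) → 4
  ρ[g/f](π[f](γ[f; SUM(b)→h](U))) → 4
  U → 6
  (ρ[g/f](π[f](γ[f; SUM(b)→h](U))) ⋈[g=f] U) → 6

|E| = 6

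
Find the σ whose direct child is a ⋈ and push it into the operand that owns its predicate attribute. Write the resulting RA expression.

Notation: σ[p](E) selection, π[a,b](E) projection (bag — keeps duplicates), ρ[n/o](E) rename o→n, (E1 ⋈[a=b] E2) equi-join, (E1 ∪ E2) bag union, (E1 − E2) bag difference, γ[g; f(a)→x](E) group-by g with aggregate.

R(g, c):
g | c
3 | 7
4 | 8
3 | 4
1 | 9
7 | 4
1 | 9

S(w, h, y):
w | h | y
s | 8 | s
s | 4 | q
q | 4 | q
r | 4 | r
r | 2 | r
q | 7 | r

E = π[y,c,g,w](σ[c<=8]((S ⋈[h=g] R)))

σ filters on c, owned by the right side.
E' = π[y,c,g,w]((S ⋈[h=g] σ[c<=8](R)))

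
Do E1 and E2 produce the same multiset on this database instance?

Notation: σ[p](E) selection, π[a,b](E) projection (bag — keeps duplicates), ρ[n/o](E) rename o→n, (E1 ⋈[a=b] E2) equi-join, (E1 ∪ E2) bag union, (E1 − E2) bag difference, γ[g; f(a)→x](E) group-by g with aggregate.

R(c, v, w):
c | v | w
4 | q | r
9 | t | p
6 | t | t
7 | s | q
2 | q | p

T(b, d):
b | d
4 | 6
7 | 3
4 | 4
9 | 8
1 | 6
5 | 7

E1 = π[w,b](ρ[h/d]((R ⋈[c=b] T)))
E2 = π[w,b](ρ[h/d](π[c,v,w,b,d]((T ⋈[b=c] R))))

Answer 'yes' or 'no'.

E1 stepwise |·|:
  R → 5
  T → 6
  (R ⋈[c=b] T) → 4
  ρ[h/d]((R ⋈[c=b] T)) → 4
  π[w,b](ρ[h/d]((R ⋈[c=b] T))) → 4
E2 stepwise |·|:
  T → 6
  R → 5
  (T ⋈[b=c] R) → 4
  π[c,v,w,b,d]((T ⋈[b=c] R)) → 4
  ρ[h/d](π[c,v,w,b,d]((T ⋈[b=c] R))) → 4
  π[w,b](ρ[h/d](π[c,v,w,b,d]((T ⋈[b=c] R)))) → 4

E1 and E2 produce the same multiset:
w | b
p | 9
q | 7
r | 4
r | 4

yes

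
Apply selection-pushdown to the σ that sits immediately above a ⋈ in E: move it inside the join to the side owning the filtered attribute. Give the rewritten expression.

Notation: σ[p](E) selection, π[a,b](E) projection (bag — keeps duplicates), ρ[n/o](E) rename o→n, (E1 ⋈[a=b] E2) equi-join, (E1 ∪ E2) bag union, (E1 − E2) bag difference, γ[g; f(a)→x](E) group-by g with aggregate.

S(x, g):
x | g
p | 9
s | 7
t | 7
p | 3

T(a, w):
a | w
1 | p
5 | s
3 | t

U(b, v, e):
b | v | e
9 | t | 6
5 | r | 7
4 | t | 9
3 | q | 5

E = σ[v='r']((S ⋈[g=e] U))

σ filters on v, owned by the right side.
E' = (S ⋈[g=e] σ[v='r'](U))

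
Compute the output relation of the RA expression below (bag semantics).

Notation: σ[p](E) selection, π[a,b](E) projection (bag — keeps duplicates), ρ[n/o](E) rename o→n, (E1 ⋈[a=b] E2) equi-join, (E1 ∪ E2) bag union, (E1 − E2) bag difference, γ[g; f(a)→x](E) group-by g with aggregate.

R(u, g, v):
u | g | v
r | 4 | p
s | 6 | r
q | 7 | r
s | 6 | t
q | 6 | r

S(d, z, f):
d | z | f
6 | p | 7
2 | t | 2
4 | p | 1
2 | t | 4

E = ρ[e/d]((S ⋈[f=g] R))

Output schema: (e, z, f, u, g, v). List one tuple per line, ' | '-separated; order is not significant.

Per-node cardinality:
  S → 4
  R → 5
  (S ⋈[f=g] R) → 2
  ρ[e/d]((S ⋈[f=g] R)) → 2

== RESULT ==
e | z | f | u | g | v
2 | t | 4 | r | 4 | p
6 | p | 7 | q | 7 | r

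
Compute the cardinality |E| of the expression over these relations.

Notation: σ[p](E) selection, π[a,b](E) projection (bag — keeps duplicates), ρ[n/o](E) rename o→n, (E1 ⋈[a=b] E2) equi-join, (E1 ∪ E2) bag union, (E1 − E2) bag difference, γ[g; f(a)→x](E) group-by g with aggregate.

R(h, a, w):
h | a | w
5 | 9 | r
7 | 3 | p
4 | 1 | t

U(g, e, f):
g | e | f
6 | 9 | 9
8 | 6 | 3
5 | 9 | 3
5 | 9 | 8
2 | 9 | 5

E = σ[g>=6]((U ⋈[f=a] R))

Row counts bottom-up:
  U → 5
  R → 3
  (U ⋈[f=a] R) → 3
  σ[g>=6]((U ⋈[f=a] R)) → 2

|E| = 2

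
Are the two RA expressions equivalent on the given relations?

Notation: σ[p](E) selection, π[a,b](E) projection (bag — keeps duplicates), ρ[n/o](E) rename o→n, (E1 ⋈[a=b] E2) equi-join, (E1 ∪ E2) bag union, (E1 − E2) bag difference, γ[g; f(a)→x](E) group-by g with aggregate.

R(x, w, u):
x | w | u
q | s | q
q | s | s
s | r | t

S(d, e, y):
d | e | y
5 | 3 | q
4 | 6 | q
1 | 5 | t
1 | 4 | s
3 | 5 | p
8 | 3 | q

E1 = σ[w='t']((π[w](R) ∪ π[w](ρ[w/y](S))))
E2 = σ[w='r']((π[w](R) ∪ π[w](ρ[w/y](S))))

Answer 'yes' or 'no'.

E1 row counts bottom-up:
  R → 3
  π[w](R) → 3
  S → 6
  ρ[w/y](S) → 6
  π[w](ρ[w/y](S)) → 6
  (π[w](R) ∪ π[w](ρ[w/y](S))) → 9
  σ[w='t']((π[w](R) ∪ π[w](ρ[w/y](S)))) → 1
E2 row counts bottom-up:
  R → 3
  π[w](R) → 3
  S → 6
  ρ[w/y](S) → 6
  π[w](ρ[w/y](S)) → 6
  (π[w](R) ∪ π[w](ρ[w/y](S))) → 9
  σ[w='r']((π[w](R) ∪ π[w](ρ[w/y](S)))) → 1

E1 result:
w
t
E2 result:
w
r
Witness: ('t',) appears 1× in E1 but 0× in E2.

no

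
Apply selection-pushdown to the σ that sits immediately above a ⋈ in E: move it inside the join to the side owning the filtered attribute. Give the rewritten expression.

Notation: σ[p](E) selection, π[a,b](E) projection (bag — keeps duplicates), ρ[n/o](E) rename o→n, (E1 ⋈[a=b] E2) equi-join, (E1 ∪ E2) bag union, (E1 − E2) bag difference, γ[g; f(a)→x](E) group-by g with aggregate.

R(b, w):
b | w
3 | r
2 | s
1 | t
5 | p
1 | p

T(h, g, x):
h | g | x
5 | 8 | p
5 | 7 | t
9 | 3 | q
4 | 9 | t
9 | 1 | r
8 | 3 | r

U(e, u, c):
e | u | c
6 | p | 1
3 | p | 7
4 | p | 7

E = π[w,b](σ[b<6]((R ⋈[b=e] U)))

σ filters on b, owned by the left side.
E' = π[w,b]((σ[b<6](R) ⋈[b=e] U))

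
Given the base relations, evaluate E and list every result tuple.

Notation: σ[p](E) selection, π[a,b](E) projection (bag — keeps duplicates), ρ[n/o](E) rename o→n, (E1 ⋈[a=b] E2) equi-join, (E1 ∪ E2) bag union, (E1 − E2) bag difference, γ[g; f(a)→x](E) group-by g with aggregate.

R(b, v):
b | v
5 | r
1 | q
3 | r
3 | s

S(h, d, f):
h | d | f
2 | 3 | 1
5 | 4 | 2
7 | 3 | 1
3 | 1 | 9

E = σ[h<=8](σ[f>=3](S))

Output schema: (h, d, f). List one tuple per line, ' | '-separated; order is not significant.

Stepwise |·|:
  S → 4
  σ[f>=3](S) → 1
  σ[h<=8](σ[f>=3](S)) → 1

== RESULT ==
h | d | f
3 | 1 | 9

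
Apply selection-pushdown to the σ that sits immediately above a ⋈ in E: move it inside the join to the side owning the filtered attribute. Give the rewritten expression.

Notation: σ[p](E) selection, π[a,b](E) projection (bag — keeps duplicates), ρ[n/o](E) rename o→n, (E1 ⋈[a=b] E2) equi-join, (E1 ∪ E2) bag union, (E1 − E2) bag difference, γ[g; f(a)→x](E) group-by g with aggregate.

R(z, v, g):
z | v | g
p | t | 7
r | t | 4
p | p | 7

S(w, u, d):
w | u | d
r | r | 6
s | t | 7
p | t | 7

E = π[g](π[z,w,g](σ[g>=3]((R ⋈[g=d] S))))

σ filters on g, owned by the left side.
E' = π[g](π[z,w,g]((σ[g>=3](R) ⋈[g=d] S)))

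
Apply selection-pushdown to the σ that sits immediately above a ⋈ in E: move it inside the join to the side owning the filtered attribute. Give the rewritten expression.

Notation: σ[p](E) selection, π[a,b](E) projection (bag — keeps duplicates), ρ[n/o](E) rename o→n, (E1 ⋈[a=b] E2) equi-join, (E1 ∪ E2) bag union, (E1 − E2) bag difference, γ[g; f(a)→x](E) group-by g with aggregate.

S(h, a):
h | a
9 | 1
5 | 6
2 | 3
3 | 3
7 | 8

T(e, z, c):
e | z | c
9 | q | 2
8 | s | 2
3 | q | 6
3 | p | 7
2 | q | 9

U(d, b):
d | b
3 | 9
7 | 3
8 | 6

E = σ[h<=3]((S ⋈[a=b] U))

σ filters on h, owned by the left side.
E' = (σ[h<=3](S) ⋈[a=b] U)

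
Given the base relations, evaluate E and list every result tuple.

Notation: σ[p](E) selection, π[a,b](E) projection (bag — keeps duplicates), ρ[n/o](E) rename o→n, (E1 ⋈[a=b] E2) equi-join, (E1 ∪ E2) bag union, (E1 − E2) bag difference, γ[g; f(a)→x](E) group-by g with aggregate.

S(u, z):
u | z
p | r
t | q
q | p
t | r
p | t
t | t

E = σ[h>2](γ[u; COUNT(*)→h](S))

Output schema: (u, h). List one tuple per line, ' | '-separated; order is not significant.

Per-node cardinality:
  S → 6
  γ[u; COUNT(*)→h](S) → 3
  σ[h>2](γ[u; COUNT(*)→h](S)) → 1

== RESULT ==
u | h
t | 3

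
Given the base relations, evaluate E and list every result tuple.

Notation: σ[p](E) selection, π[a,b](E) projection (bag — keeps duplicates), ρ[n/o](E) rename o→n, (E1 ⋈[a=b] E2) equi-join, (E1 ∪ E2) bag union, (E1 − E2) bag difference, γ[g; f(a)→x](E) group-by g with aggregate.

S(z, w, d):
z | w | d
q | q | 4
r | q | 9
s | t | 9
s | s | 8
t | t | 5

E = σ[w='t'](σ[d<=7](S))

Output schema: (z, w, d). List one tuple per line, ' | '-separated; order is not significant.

Row counts bottom-up:
  S → 5
  σ[d<=7](S) → 2
  σ[w='t'](σ[d<=7](S)) → 1

== RESULT ==
z | w | d
t | t | 5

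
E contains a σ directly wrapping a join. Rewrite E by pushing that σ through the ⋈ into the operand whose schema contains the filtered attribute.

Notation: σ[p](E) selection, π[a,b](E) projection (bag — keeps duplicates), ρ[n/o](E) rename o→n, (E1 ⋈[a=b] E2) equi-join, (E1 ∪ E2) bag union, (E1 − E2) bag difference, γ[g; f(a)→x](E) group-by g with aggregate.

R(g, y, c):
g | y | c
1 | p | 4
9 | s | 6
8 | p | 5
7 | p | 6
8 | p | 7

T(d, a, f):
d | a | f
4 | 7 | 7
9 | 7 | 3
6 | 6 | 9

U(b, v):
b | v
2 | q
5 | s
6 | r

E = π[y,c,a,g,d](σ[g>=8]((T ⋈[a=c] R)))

σ filters on g, owned by the right side.
E' = π[y,c,a,g,d]((T ⋈[a=c] σ[g>=8](R)))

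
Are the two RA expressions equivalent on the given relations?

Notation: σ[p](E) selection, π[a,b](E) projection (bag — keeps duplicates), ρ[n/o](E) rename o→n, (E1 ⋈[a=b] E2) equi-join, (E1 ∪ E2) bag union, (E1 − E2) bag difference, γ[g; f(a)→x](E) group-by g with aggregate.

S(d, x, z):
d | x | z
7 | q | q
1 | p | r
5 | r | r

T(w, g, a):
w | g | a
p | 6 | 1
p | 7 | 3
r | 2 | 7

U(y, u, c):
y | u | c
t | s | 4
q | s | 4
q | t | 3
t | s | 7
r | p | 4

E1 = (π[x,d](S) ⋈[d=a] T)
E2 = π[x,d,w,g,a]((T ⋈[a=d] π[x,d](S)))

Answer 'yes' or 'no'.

E1 subexpression sizes:
  S → 3
  π[x,d](S) → 3
  T → 3
  (π[x,d](S) ⋈[d=a] T) → 2
E2 subexpression sizes:
  T → 3
  S → 3
  π[x,d](S) → 3
  (T ⋈[a=d] π[x,d](S)) → 2
  π[x,d,w,g,a]((T ⋈[a=d] π[x,d](S))) → 2

E1 and E2 produce the same multiset:
x | d | w | g | a
p | 1 | p | 6 | 1
q | 7 | r | 2 | 7

yes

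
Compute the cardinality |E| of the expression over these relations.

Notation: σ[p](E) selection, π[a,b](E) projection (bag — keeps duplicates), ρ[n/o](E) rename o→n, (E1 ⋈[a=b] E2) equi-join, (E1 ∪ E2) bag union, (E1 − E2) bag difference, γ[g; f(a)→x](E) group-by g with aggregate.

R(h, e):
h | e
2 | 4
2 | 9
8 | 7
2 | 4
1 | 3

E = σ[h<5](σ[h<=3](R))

Per-node cardinality:
  R → 5
  σ[h<=3](R) → 4
  σ[h<5](σ[h<=3](R)) → 4

|E| = 4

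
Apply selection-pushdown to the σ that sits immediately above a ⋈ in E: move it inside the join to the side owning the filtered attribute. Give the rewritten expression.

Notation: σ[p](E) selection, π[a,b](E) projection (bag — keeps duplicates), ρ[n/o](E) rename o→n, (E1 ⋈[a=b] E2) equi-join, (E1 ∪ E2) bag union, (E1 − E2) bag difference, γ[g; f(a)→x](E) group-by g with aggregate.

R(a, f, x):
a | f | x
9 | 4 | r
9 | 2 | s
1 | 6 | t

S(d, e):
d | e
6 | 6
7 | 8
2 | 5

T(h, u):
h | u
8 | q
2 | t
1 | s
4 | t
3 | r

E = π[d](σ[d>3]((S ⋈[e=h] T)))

σ filters on d, owned by the left side.
E' = π[d]((σ[d>3](S) ⋈[e=h] T))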